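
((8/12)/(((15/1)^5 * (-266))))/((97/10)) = -2/5878018125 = -0.00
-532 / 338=-266 / 169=-1.57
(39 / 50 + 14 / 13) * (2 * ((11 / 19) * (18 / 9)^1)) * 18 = 477972 / 6175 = 77.40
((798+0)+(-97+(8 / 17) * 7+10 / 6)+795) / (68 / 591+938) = 15080153 / 9425242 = 1.60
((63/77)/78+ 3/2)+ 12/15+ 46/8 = 23053/2860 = 8.06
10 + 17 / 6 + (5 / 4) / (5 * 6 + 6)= 1853 / 144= 12.87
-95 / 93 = -1.02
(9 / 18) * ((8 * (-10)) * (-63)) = 2520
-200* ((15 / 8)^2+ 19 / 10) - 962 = -16361 / 8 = -2045.12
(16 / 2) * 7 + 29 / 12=701 / 12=58.42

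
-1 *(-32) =32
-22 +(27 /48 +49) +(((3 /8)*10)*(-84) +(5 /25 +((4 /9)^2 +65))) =-1438819 /6480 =-222.04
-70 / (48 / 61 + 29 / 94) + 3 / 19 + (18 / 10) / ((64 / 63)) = -2366695427 / 38188480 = -61.97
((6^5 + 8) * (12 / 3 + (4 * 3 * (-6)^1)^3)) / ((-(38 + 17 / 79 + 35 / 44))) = 10098931584896 / 135601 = 74475347.42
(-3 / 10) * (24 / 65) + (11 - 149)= -44886 / 325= -138.11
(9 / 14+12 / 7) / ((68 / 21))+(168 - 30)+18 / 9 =19139 / 136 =140.73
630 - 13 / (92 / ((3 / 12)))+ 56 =252435 / 368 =685.96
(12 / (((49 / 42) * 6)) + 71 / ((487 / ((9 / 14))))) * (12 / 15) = 3522 / 2435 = 1.45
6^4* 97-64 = 125648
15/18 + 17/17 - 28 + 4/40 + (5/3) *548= 13309/15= 887.27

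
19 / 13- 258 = -3335 / 13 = -256.54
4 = 4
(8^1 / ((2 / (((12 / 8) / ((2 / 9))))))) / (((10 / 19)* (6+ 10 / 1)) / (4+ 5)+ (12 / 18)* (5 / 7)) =32319 / 1690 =19.12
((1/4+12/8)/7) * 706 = 353/2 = 176.50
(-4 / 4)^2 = 1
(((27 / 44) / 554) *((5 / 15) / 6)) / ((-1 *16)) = -3 / 780032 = -0.00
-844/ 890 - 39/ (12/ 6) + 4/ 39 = -20.35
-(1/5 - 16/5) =3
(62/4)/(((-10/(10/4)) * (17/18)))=-279/68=-4.10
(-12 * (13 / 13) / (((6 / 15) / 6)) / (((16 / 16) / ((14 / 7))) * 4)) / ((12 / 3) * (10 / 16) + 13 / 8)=-240 / 11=-21.82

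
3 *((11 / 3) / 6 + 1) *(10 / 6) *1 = 145 / 18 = 8.06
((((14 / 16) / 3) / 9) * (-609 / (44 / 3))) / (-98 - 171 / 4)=1421 / 148632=0.01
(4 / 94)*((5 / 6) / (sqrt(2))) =5*sqrt(2) / 282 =0.03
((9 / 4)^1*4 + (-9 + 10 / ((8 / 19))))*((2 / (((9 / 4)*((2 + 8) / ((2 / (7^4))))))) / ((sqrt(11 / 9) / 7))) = 38*sqrt(11) / 11319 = 0.01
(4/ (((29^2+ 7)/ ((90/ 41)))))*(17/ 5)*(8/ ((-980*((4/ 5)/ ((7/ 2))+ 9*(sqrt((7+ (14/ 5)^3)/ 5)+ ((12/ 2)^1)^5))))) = -176776200/ 43048528623837443+ 6885*sqrt(3619)/ 325938859580483497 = -0.00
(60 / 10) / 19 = 6 / 19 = 0.32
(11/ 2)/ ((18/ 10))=55/ 18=3.06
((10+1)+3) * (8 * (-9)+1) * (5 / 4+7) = -16401 / 2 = -8200.50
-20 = -20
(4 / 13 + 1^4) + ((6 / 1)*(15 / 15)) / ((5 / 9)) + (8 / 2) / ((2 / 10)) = 32.11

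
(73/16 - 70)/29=-1047/464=-2.26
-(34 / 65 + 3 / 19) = -841 / 1235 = -0.68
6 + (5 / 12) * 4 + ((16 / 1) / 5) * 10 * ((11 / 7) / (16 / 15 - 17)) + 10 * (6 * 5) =1528339 / 5019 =304.51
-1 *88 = -88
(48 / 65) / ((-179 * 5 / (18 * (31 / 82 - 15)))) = 517968 / 2385175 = 0.22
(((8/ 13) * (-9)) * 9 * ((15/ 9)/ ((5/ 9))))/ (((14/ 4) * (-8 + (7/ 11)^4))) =56924208/ 10440157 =5.45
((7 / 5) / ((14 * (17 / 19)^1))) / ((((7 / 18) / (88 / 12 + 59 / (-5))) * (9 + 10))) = -201 / 2975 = -0.07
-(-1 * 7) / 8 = 7 / 8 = 0.88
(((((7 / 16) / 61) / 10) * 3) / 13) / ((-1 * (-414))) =7 / 17509440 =0.00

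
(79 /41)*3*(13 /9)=1027 /123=8.35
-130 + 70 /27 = -3440 /27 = -127.41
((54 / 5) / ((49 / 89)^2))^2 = 182956374756 / 144120025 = 1269.47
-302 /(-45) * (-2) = -604 /45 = -13.42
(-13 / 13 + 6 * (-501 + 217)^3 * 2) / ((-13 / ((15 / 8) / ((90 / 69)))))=30394903.50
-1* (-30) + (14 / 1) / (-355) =10636 / 355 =29.96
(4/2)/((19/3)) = 6/19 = 0.32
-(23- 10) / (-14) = 0.93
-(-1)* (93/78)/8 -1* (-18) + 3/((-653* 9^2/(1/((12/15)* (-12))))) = 49917785/2750436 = 18.15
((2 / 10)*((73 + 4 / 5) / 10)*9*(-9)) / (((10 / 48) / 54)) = -19368072 / 625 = -30988.92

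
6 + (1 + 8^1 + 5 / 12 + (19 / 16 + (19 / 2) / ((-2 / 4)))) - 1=-163 / 48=-3.40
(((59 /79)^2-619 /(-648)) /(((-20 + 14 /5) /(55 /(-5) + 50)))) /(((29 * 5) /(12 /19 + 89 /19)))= -8034072371 /63878981616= -0.13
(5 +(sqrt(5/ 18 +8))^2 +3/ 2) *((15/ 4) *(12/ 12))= 665/ 12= 55.42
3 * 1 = 3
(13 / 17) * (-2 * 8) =-12.24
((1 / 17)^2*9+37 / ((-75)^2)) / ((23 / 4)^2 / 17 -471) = -981088 / 12200124375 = -0.00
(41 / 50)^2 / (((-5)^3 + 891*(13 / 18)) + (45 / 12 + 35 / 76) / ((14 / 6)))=223573 / 173001250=0.00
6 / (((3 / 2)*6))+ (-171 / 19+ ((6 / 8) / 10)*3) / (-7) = 1613 / 840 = 1.92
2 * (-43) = -86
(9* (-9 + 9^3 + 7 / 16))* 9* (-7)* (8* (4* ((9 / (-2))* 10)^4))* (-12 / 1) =643221642735000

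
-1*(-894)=894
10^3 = 1000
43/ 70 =0.61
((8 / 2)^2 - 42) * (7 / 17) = -182 / 17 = -10.71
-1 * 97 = -97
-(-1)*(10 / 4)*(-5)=-25 / 2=-12.50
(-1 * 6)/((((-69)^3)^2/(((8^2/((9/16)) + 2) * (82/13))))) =-170888/4208808360159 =-0.00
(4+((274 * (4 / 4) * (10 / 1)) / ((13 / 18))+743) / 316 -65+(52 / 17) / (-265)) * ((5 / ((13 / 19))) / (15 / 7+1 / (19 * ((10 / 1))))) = -10909212654235 / 68735140214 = -158.71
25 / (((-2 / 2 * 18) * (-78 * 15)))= 5 / 4212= 0.00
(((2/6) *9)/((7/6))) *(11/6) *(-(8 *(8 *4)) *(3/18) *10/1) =-14080/7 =-2011.43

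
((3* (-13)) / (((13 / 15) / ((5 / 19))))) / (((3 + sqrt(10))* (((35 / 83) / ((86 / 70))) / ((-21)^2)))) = -2469.09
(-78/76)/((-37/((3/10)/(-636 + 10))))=-117/8801560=-0.00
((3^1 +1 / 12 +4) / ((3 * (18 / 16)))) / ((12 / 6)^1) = 85 / 81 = 1.05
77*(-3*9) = -2079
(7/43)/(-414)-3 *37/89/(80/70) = -6918569/6337512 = -1.09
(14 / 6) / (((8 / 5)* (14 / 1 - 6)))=35 / 192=0.18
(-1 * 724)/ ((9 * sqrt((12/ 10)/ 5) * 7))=-23.46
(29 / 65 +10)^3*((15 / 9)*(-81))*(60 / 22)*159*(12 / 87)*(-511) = 16481713218998328 / 3504215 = 4703396686.28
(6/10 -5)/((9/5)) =-22/9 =-2.44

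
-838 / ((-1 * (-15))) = -55.87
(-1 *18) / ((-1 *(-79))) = -18 / 79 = -0.23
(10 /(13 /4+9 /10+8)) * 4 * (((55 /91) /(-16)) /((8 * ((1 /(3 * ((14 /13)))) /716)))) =-35.96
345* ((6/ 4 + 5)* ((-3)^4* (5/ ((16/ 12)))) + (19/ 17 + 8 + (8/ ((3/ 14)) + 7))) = 95145595/ 136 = 699599.96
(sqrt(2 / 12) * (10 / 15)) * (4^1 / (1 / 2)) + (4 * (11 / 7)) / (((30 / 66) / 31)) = 8 * sqrt(6) / 9 + 15004 / 35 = 430.86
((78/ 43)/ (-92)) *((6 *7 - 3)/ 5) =-1521/ 9890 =-0.15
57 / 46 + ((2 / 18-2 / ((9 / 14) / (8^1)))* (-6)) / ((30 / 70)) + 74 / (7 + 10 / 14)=444289 / 1242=357.72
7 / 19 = 0.37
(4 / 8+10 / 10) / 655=3 / 1310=0.00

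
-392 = -392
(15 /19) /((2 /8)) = 60 /19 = 3.16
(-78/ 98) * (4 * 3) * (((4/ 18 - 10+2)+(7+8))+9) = -7592/ 49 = -154.94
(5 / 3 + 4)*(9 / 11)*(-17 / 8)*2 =-867 / 44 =-19.70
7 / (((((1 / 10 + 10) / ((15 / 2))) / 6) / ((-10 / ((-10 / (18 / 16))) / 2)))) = 14175 / 808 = 17.54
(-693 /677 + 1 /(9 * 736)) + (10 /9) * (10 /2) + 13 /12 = 8393999 /1494816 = 5.62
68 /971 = 0.07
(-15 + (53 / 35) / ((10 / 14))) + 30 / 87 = -9088 / 725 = -12.54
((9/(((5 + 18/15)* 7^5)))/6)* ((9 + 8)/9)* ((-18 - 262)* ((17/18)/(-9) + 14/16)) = -212075/36173466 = -0.01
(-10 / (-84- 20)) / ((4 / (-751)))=-3755 / 208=-18.05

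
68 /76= 17 /19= 0.89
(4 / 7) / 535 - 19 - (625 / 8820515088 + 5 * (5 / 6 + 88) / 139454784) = -2151732262550491 / 113255413729920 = -19.00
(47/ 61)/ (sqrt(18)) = 47 * sqrt(2)/ 366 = 0.18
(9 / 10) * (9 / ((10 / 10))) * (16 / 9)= 72 / 5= 14.40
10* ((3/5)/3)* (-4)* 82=-656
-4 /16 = -1 /4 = -0.25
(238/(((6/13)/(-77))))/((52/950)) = -4352425/6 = -725404.17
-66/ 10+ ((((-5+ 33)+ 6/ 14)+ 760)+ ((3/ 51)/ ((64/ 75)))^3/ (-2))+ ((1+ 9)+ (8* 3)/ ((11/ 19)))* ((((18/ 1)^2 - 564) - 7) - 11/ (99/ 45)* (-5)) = -10552689199832179/ 991693373440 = -10641.08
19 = 19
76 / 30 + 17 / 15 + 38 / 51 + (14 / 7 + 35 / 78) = 6.86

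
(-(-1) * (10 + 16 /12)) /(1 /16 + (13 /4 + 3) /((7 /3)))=3808 /921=4.13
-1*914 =-914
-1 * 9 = -9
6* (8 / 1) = 48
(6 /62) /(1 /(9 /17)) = 27 /527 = 0.05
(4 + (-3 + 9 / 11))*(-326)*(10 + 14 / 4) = -88020 / 11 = -8001.82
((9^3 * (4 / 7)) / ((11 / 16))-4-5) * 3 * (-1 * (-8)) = 1103112 / 77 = 14326.13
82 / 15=5.47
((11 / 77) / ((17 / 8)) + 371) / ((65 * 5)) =44157 / 38675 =1.14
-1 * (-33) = 33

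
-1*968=-968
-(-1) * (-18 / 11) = -18 / 11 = -1.64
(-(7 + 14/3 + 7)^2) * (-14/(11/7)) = 307328/99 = 3104.32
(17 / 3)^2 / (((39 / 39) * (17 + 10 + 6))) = 289 / 297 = 0.97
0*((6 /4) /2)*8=0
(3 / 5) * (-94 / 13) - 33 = -2427 / 65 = -37.34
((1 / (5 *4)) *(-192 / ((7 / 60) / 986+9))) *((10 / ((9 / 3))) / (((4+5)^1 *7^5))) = -631040 / 26846510187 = -0.00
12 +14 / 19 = 242 / 19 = 12.74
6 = 6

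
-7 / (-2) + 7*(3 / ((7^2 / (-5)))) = 19 / 14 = 1.36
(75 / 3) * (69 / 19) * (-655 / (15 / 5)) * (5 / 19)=-1883125 / 361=-5216.41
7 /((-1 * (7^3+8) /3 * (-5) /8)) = 56 /585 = 0.10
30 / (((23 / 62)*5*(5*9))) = 0.36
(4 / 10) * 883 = 1766 / 5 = 353.20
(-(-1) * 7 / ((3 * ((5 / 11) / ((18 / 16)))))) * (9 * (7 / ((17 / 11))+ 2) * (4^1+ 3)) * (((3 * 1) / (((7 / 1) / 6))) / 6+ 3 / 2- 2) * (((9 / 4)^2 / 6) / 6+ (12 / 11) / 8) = -47.00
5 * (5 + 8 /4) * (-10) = -350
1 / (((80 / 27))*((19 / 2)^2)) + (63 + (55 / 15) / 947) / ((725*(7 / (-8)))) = -1989881083 / 20819700300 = -0.10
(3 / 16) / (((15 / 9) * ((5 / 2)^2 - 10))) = -3 / 100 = -0.03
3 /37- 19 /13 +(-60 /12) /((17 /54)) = -141158 /8177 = -17.26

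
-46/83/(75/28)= -0.21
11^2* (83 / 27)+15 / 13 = 130964 / 351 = 373.12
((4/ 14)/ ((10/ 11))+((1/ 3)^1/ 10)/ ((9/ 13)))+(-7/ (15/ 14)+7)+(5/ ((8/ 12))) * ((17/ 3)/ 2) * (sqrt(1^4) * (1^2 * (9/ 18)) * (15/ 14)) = 184661/ 15120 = 12.21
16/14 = 8/7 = 1.14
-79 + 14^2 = 117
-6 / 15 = -2 / 5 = -0.40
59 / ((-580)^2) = 59 / 336400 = 0.00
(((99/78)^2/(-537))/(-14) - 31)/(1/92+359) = -1207853579/13988243906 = -0.09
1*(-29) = -29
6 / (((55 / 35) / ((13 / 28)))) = 39 / 22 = 1.77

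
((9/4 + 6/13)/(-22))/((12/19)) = -893/4576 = -0.20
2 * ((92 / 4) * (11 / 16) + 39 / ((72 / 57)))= 747 / 8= 93.38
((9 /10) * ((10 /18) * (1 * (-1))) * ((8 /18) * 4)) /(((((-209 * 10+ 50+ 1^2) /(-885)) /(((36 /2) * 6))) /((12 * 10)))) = -5000.10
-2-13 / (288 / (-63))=27 / 32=0.84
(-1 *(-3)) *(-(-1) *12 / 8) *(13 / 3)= 39 / 2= 19.50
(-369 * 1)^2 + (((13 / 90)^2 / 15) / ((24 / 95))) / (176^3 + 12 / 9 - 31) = 432918243589920811 / 3179458461600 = 136161.00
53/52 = 1.02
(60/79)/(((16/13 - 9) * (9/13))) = -3380/23937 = -0.14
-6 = -6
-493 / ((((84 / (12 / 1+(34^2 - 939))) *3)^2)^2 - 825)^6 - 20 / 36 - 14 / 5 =-2263986687505605375245151192067696109472816537725498155994349298282008098864 / 674698019455312542408855162404584898331161970287086994514320805625135193205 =-3.36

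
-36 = -36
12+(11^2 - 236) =-103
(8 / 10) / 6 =2 / 15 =0.13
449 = 449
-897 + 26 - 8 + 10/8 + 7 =-3483/4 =-870.75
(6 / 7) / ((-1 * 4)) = -0.21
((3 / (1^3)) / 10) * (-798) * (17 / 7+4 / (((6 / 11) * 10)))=-18924 / 25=-756.96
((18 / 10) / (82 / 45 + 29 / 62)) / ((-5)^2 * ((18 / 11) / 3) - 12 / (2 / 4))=-9207 / 121391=-0.08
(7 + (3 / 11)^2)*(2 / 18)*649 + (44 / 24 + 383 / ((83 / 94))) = 15542189 / 16434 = 945.73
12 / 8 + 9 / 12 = 9 / 4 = 2.25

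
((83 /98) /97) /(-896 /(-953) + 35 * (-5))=-79099 /1576845774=-0.00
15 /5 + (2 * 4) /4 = 5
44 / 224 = 11 / 56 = 0.20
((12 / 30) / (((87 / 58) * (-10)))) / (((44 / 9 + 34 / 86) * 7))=-258 / 357875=-0.00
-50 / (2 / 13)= -325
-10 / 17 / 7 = -10 / 119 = -0.08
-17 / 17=-1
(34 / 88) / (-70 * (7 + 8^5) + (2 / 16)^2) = -272 / 1615151989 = -0.00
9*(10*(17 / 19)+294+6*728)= 798732 / 19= 42038.53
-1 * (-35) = 35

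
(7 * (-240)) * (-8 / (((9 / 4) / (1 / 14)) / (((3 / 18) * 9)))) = 640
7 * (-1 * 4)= -28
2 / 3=0.67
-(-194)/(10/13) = 1261/5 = 252.20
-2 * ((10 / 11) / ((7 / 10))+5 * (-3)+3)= 1648 / 77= 21.40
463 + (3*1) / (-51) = 7870 / 17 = 462.94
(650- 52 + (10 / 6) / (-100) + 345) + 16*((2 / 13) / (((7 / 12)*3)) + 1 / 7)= 738407 / 780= 946.68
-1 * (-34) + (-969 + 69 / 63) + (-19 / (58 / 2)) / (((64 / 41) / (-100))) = -8690993 / 9744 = -891.93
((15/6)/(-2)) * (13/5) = -13/4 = -3.25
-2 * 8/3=-16/3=-5.33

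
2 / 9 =0.22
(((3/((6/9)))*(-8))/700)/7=-9/1225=-0.01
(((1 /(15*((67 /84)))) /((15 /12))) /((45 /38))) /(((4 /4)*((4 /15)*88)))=133 /55275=0.00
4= 4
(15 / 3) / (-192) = -5 / 192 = -0.03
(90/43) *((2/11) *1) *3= 540/473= 1.14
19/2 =9.50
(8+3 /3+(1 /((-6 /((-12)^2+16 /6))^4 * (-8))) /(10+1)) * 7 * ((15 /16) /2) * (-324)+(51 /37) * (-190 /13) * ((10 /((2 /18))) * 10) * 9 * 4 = 379339114085 /103896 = 3651142.62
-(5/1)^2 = -25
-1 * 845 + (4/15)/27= -342221/405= -844.99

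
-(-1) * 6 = 6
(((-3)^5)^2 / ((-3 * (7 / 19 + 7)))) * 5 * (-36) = 3365793 / 7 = 480827.57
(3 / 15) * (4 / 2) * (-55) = -22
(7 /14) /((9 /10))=5 /9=0.56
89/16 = 5.56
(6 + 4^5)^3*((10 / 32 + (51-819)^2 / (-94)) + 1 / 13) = -8378195929162875 / 1222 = -6856134148251.13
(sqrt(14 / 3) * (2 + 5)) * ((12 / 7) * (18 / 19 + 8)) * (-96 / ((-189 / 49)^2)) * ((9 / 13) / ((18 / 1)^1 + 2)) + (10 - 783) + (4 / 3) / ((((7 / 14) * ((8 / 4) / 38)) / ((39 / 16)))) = -701.31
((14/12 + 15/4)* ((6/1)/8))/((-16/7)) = -413/256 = -1.61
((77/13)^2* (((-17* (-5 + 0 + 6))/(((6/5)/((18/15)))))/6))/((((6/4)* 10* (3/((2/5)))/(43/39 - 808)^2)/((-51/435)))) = 67446.20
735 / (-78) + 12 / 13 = -17 / 2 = -8.50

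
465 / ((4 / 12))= 1395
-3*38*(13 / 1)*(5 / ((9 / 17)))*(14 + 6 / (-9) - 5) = -1049750 / 9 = -116638.89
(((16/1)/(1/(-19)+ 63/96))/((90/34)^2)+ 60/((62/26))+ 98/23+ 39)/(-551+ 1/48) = -612165037936/4671278732475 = -0.13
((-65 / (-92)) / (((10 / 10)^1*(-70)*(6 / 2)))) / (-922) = 13 / 3562608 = 0.00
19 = 19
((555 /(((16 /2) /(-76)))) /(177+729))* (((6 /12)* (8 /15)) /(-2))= 703 /906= 0.78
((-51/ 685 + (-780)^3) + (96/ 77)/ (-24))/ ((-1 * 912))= 25030245246667/ 48103440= 520342.11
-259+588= 329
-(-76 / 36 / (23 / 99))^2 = -43681 / 529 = -82.57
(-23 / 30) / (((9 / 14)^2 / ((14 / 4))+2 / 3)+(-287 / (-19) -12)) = -149891 / 760535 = -0.20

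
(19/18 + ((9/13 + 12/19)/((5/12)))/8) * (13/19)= 16147/16245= 0.99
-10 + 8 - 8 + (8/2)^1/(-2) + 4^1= -8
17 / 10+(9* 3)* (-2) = -523 / 10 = -52.30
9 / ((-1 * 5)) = -9 / 5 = -1.80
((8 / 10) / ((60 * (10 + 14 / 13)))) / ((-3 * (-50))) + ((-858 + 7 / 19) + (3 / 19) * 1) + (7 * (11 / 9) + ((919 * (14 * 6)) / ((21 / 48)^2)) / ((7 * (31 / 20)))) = 1698251206875193 / 46754820000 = 36322.48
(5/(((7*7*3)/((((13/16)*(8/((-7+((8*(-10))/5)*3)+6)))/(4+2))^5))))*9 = -0.00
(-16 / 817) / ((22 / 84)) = -0.07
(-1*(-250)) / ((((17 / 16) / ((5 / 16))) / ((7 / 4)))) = 4375 / 34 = 128.68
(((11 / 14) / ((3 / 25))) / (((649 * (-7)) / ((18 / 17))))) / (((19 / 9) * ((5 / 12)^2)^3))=-80621568 / 583620625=-0.14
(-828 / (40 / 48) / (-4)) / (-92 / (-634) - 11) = -131238 / 5735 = -22.88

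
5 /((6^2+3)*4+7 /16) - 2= -4926 /2503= -1.97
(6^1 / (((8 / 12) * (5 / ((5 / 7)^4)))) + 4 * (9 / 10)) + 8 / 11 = 633313 / 132055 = 4.80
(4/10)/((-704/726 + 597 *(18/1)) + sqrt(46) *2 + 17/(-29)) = 19680576762/528641299416365 - 3663396 *sqrt(46)/528641299416365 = 0.00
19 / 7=2.71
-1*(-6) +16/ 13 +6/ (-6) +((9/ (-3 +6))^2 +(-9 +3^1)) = 120/ 13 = 9.23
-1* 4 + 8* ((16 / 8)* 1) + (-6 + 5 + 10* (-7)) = -59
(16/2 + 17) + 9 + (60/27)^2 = 3154/81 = 38.94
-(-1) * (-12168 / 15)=-4056 / 5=-811.20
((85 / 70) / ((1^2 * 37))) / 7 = 17 / 3626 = 0.00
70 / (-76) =-35 / 38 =-0.92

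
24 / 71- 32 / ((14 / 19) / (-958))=20677640 / 497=41604.91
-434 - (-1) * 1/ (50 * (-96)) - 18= -2169601/ 4800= -452.00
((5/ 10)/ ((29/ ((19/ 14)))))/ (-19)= -1/ 812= -0.00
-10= -10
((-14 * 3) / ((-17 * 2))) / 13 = 21 / 221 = 0.10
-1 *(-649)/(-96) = -649/96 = -6.76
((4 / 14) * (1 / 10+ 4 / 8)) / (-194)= -3 / 3395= -0.00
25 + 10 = 35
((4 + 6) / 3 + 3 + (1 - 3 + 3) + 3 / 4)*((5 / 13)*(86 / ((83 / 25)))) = 521375 / 6474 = 80.53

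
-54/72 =-3/4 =-0.75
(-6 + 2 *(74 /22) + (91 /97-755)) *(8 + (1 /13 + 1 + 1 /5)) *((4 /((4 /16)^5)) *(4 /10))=-3970631467008 /346775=-11450166.44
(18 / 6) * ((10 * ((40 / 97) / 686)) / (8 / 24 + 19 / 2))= 3600 / 1962989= 0.00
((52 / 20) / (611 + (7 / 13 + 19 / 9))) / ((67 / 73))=111033 / 24051995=0.00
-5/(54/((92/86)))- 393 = -456388/1161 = -393.10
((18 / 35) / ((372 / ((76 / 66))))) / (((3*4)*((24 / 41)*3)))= 779 / 10311840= 0.00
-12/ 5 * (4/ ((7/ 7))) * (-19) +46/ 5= 958/ 5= 191.60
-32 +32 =0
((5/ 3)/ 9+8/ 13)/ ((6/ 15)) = 1405/ 702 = 2.00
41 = 41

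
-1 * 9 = -9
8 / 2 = 4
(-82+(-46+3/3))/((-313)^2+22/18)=-1143/881732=-0.00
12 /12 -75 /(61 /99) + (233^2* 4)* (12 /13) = 200330.97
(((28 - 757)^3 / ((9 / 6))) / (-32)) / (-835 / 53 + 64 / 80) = -11407381065 / 21136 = -539713.34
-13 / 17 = -0.76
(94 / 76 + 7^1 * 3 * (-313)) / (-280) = 249727 / 10640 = 23.47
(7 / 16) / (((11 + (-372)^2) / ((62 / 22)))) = 217 / 24357520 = 0.00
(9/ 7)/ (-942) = -3/ 2198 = -0.00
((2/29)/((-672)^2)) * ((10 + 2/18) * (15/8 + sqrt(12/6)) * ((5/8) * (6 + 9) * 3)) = 325 * sqrt(2)/7483392 + 1625/19955712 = 0.00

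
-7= -7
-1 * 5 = -5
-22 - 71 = -93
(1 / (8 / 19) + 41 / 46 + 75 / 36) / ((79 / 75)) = 73825 / 14536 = 5.08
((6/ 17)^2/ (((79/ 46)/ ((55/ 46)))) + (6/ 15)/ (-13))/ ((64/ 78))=124557/ 1826480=0.07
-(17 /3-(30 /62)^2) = -15662 /2883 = -5.43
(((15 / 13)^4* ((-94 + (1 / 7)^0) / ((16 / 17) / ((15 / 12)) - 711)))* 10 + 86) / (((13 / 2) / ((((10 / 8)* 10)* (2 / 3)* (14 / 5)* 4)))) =85281242768960 / 67245989109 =1268.20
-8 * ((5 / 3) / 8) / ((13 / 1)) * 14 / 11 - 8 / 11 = -0.89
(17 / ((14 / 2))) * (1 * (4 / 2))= 34 / 7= 4.86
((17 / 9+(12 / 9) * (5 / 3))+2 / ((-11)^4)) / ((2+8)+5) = 108347 / 395307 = 0.27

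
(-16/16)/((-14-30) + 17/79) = 79/3459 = 0.02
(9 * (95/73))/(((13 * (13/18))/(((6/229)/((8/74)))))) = 854145/2825173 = 0.30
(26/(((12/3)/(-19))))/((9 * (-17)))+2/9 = 35/34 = 1.03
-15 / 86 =-0.17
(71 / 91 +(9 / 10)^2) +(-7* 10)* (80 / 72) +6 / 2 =-73.19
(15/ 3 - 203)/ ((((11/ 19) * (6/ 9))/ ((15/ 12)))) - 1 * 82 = -2893/ 4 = -723.25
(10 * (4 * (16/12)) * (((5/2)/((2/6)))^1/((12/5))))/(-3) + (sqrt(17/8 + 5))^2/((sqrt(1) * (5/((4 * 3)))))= -3461/90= -38.46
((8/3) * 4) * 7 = 224/3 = 74.67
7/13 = 0.54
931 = 931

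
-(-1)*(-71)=-71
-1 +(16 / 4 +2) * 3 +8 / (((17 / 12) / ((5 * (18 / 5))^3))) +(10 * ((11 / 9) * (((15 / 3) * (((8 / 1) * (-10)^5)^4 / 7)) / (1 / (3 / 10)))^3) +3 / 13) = 626463929794560000000000000000000000000000000000000000000000000002497775392 / 75803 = 8264368557900874635568513000000000000000000000000000000000000000000000.00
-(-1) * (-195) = -195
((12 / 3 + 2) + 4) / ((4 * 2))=5 / 4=1.25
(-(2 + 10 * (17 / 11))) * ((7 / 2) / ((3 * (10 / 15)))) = -336 / 11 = -30.55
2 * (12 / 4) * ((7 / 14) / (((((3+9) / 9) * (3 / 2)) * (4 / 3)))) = 9 / 8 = 1.12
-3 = -3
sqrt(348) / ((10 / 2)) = 2* sqrt(87) / 5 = 3.73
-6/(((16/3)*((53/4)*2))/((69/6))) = -207/424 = -0.49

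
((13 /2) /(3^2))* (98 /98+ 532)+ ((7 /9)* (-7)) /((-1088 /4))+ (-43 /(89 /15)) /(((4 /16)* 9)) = 27723739 /72624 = 381.74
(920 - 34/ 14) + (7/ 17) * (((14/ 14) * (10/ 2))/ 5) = 109240/ 119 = 917.98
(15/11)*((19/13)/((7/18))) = 5130/1001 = 5.12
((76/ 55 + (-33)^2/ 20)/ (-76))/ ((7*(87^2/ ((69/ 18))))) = -0.00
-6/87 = -2/29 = -0.07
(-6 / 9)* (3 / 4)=-1 / 2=-0.50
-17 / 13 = -1.31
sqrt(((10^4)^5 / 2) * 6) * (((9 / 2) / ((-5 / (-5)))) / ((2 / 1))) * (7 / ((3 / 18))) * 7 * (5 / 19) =33075000000000 * sqrt(3) / 19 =3015135813702.14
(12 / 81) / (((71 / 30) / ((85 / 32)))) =425 / 2556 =0.17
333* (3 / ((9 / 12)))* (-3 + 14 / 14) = -2664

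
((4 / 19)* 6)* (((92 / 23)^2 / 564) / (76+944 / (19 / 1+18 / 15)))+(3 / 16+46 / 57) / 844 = 18315663 / 12457021376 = 0.00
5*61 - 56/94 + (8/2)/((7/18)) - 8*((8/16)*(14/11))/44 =12522887/39809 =314.57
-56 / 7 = -8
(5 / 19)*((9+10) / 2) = 5 / 2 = 2.50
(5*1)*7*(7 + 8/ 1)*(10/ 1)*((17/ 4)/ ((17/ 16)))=21000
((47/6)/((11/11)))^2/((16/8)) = 2209/72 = 30.68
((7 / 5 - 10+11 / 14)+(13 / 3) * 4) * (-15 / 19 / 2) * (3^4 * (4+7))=-1781109 / 532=-3347.95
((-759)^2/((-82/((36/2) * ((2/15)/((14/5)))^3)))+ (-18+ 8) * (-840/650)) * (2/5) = -267534/914095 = -0.29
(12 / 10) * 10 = 12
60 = 60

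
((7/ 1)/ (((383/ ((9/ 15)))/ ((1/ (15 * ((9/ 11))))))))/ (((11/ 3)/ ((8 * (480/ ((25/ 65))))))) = 23296/ 9575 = 2.43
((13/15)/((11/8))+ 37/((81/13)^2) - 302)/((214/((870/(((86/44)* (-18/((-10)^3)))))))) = -3143798563000/90561483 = -34714.52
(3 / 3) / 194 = 1 / 194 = 0.01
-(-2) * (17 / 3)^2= 578 / 9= 64.22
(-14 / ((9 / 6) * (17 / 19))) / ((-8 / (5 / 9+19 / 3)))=4123 / 459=8.98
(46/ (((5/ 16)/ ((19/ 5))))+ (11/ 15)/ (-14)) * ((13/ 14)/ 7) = 7634549/ 102900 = 74.19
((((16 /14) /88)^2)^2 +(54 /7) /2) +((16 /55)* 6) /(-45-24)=15490621338 /4042599715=3.83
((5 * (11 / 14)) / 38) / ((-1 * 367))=-0.00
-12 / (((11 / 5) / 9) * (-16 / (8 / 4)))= 135 / 22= 6.14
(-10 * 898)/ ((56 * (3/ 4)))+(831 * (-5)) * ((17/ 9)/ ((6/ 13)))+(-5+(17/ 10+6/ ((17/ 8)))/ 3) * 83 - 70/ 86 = -4031754722/ 230265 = -17509.19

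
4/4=1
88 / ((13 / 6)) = 528 / 13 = 40.62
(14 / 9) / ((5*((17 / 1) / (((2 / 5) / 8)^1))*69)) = 7 / 527850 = 0.00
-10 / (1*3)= -10 / 3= -3.33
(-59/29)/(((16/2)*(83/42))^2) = -0.01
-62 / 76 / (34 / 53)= -1643 / 1292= -1.27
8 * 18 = 144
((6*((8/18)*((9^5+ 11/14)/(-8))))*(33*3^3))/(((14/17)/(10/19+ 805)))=-63882965206665/3724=-17154394523.81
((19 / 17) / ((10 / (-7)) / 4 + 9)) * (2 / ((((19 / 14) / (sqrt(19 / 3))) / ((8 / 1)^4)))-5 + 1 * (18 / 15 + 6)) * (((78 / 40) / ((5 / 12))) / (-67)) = -62619648 * sqrt(57) / 3445475-31122 / 1566125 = -137.23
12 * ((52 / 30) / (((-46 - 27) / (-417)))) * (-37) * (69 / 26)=-4258404 / 365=-11666.86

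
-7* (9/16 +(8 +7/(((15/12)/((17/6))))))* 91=-3734731/240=-15561.38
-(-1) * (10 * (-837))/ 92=-4185/ 46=-90.98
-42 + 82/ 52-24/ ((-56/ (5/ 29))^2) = -173243611/ 4285736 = -40.42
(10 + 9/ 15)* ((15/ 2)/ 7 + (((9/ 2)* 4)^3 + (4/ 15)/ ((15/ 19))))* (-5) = -973887667/ 3150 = -309170.69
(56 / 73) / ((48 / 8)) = 28 / 219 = 0.13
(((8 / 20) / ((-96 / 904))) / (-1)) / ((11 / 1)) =113 / 330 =0.34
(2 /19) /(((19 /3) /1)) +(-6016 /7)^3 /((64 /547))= -671796964259830 /123823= -5425461862.98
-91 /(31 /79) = -7189 /31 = -231.90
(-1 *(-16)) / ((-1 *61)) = -0.26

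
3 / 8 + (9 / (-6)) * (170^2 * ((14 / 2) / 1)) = -2427597 / 8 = -303449.62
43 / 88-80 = -6997 / 88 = -79.51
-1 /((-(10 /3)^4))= 81 /10000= 0.01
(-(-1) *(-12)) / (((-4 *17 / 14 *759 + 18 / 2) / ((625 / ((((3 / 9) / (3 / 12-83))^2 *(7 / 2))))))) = 616280625 / 17162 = 35909.60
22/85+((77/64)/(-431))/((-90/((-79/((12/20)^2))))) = 95724101/379831680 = 0.25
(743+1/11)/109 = 8174/1199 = 6.82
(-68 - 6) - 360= -434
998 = 998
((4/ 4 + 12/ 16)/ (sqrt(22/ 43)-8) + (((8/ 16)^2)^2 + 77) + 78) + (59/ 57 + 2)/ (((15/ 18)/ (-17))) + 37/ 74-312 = -2591411/ 11856-sqrt(946)/ 1560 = -218.59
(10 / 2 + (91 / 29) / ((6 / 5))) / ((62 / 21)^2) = 194775 / 222952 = 0.87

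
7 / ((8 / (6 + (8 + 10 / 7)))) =27 / 2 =13.50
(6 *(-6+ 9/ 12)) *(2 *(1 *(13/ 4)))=-204.75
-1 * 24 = -24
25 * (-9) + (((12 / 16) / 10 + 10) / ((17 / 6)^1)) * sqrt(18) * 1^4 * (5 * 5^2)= -225 + 90675 * sqrt(2) / 68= 1660.79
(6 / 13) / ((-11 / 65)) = -30 / 11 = -2.73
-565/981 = -0.58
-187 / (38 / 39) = -7293 / 38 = -191.92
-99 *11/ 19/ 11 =-99/ 19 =-5.21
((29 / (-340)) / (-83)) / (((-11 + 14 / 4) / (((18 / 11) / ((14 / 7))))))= -87 / 776050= -0.00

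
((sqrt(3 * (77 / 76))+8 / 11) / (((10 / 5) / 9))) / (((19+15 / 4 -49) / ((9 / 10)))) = -0.38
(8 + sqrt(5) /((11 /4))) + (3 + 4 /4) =4*sqrt(5) /11 + 12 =12.81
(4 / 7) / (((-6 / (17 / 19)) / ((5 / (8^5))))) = -85 / 6537216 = -0.00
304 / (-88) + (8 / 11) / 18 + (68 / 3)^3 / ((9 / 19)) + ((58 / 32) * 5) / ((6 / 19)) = 24610.50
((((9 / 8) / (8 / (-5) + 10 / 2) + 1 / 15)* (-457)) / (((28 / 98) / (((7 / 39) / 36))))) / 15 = -0.21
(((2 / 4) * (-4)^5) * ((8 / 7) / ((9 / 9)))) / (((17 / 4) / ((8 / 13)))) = -131072 / 1547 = -84.73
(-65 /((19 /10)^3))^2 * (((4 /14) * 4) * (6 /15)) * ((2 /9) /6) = 13520000000 /8891671509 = 1.52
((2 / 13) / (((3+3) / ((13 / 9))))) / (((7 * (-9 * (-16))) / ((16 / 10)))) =1 / 17010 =0.00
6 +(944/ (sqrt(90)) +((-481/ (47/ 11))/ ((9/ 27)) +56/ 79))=-1229057/ 3713 +472 * sqrt(10)/ 15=-231.51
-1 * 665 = -665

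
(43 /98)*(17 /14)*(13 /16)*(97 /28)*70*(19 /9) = 221.62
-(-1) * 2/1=2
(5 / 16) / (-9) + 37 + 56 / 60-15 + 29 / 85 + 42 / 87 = 1684111 / 70992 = 23.72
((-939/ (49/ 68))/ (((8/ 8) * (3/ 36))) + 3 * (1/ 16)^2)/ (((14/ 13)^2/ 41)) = -1359145502013/ 2458624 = -552807.38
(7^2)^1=49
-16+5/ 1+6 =-5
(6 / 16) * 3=9 / 8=1.12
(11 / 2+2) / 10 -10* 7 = -277 / 4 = -69.25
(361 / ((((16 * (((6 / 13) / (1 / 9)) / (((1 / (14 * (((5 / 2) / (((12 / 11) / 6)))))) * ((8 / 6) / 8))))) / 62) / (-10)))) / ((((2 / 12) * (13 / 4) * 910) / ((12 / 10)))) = -11191 / 1576575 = -0.01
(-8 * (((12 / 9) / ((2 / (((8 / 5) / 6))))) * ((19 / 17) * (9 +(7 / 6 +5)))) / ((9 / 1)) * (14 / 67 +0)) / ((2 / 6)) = -774592 / 461295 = -1.68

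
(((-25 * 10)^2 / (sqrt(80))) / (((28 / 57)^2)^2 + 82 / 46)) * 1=758712571875 * sqrt(5) / 446933129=3795.94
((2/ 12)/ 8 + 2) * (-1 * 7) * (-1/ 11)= 679/ 528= 1.29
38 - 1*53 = -15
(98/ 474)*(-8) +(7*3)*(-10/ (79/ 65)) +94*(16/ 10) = -28486/ 1185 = -24.04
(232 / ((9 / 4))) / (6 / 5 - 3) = -4640 / 81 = -57.28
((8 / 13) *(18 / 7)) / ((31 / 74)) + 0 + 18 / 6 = 19119 / 2821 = 6.78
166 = 166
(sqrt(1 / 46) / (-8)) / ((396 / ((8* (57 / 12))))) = -19* sqrt(46) / 72864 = -0.00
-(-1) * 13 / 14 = 13 / 14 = 0.93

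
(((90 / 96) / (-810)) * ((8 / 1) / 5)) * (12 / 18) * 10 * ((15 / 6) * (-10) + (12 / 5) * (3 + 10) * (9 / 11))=-29 / 4455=-0.01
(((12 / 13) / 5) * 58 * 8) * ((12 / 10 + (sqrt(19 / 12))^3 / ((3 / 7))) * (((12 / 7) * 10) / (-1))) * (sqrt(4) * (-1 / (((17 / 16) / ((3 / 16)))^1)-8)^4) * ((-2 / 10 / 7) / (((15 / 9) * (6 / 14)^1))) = 598619576530944 / 950051375 + 26328175819648 * sqrt(57) / 81432975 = 3071036.25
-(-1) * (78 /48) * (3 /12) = 13 /32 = 0.41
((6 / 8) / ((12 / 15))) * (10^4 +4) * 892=8365845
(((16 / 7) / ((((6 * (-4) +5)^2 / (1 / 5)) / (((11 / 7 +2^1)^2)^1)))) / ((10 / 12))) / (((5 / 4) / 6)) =11520 / 123823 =0.09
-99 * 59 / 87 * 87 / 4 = -1460.25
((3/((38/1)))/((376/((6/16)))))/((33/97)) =291/1257344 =0.00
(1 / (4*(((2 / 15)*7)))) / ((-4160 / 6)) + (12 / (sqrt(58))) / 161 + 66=6*sqrt(58) / 4669 + 1537527 / 23296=66.01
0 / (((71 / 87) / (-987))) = 0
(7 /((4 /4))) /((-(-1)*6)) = 7 /6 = 1.17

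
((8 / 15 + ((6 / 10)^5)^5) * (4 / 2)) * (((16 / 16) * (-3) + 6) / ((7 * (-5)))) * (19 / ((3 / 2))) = -36239817205240453004 / 31292438507080078125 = -1.16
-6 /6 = -1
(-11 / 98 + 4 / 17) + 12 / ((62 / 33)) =336223 / 51646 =6.51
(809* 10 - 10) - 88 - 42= 7950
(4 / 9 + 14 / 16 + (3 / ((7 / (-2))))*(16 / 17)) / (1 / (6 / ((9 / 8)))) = 8786 / 3213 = 2.73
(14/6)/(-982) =-7/2946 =-0.00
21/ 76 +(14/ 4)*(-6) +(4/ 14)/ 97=-1069273/ 51604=-20.72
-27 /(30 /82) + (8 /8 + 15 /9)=-1067 /15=-71.13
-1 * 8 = -8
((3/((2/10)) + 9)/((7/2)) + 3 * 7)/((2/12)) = 1170/7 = 167.14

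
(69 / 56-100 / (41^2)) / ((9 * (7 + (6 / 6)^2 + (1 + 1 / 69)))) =2538947 / 175657776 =0.01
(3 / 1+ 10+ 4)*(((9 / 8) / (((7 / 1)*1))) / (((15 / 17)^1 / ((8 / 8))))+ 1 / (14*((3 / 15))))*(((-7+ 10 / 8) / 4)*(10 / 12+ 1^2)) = -649451 / 26880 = -24.16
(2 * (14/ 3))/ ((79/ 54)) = 504/ 79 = 6.38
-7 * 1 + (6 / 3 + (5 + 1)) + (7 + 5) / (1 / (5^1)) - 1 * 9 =52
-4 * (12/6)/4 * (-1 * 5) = 10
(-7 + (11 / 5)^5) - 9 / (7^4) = 334133451 / 7503125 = 44.53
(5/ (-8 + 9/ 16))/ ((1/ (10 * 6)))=-4800/ 119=-40.34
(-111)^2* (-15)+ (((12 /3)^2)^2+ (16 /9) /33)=-54814007 /297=-184558.95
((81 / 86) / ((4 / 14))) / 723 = 189 / 41452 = 0.00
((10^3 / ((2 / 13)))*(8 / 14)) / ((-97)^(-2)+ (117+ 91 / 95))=23240230000 / 738061443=31.49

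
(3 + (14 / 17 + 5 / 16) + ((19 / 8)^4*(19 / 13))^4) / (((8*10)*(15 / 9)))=1917090342105030317019279651 / 54666606306864712908800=35068.76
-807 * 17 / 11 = -13719 / 11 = -1247.18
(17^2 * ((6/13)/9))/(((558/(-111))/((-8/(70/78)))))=85544/3255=26.28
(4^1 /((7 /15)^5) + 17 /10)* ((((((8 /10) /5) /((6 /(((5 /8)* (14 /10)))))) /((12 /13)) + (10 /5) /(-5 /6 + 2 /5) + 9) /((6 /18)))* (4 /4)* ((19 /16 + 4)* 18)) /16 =14084.85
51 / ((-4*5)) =-51 / 20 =-2.55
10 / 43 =0.23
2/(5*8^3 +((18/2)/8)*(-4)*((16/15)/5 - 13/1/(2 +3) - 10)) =100/130787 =0.00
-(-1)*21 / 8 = 21 / 8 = 2.62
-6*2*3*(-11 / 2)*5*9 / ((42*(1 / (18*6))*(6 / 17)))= 454410 / 7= 64915.71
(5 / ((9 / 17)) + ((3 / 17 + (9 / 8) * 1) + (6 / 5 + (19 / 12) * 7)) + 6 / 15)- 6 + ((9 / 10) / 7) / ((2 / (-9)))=721883 / 42840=16.85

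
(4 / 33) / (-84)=-1 / 693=-0.00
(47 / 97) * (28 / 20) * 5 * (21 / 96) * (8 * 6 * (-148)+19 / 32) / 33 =-523492627 / 3277824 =-159.71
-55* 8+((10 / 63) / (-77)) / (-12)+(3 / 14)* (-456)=-15650707 / 29106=-537.71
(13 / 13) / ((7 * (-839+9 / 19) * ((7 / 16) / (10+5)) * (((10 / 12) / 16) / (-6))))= 131328 / 195167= 0.67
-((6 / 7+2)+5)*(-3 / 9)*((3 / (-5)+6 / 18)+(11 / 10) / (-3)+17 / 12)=2.05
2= 2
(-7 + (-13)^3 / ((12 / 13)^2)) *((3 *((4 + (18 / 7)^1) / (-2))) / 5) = 8562923 / 1680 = 5096.98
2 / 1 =2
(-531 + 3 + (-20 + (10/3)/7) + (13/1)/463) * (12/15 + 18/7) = -628149518/340305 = -1845.84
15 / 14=1.07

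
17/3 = 5.67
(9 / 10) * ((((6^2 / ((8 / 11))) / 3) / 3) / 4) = 99 / 80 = 1.24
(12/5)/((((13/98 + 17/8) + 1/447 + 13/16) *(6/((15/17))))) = 2102688/18304121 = 0.11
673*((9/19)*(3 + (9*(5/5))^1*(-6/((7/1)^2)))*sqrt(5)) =563301*sqrt(5)/931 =1352.93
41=41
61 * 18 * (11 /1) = 12078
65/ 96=0.68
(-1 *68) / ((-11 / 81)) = 5508 / 11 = 500.73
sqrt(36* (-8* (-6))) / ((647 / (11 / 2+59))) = 1548* sqrt(3) / 647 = 4.14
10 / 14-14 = -13.29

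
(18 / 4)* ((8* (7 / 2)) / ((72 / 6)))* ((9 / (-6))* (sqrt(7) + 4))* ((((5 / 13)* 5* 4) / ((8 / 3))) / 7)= -675 / 26 - 675* sqrt(7) / 104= -43.13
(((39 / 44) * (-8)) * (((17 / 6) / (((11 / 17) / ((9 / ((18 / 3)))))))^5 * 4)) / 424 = -78623762117511 / 96146158592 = -817.75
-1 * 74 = -74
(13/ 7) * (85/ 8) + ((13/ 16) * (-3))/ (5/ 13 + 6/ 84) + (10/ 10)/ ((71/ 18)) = 603947/ 41251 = 14.64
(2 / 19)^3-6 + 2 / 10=-198871 / 34295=-5.80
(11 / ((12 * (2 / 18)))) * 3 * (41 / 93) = 1353 / 124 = 10.91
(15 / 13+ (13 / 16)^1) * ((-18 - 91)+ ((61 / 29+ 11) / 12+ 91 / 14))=-199.40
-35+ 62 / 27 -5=-1018 / 27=-37.70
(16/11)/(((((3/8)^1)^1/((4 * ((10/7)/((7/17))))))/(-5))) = -435200/1617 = -269.14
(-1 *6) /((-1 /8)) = 48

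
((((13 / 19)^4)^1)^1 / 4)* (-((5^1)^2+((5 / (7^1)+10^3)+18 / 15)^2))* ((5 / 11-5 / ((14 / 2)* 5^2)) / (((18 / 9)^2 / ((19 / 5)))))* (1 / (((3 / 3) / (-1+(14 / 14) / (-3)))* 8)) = 720004669109557 / 194092552500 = 3709.59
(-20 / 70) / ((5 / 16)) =-32 / 35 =-0.91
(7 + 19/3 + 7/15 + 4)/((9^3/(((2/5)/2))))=89/18225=0.00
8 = 8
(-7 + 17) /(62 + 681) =0.01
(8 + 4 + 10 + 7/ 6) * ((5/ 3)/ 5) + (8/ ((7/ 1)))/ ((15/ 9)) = 5297/ 630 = 8.41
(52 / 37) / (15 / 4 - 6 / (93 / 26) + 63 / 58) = 186992 / 420283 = 0.44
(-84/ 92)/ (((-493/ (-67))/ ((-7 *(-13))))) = -11.29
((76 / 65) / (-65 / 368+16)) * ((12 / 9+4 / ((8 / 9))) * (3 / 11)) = 97888 / 832689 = 0.12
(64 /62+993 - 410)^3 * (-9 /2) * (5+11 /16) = -4860483679744875 /953312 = -5098523547.11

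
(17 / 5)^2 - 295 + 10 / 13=-91868 / 325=-282.67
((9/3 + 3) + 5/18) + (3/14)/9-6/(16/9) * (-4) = 2495/126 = 19.80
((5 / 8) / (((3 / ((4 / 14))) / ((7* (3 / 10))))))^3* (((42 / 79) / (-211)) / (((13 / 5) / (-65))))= 525 / 4267264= 0.00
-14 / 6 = -7 / 3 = -2.33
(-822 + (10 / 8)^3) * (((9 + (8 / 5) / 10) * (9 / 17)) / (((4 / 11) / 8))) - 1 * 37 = -1190345293 / 13600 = -87525.39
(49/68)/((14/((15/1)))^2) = 225/272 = 0.83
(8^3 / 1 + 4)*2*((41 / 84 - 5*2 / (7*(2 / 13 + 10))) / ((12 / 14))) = 4601 / 11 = 418.27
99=99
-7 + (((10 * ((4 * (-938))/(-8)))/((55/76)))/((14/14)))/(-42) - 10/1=-5653/33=-171.30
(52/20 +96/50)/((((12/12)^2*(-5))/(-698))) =78874/125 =630.99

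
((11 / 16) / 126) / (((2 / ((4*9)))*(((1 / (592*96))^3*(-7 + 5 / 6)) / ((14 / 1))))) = -40928991510528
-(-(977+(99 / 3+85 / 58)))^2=-3441582225 / 3364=-1023062.49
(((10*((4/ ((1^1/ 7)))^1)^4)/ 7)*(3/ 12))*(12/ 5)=526848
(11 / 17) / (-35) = -11 / 595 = -0.02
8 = 8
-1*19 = -19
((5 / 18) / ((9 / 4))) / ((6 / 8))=40 / 243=0.16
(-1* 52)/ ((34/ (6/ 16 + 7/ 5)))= -2.71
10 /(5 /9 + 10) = 18 /19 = 0.95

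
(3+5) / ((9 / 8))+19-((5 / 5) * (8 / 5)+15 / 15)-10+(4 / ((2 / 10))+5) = 1733 / 45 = 38.51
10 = 10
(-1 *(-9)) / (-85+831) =9 / 746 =0.01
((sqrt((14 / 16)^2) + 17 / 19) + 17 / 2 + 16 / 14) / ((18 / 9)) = 12143 / 2128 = 5.71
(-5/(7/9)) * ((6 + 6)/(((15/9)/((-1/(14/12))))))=1944/49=39.67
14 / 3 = 4.67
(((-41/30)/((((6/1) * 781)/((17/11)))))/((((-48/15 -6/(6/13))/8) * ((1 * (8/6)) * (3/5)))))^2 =12145225/156892609359684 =0.00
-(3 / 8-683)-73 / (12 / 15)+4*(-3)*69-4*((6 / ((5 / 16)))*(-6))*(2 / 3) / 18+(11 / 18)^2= -710159 / 3240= -219.18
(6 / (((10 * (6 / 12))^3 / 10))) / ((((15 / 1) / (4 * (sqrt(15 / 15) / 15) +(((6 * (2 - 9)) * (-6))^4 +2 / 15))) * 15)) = 80655160328 / 9375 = 8603217.10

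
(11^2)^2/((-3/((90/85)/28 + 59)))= -205720691/714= -288124.22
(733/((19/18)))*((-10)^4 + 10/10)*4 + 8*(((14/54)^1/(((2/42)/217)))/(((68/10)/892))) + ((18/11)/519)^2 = 305500311955683524/10527435963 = 29019441.49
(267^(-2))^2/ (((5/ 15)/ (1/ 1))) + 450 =762318228151/ 1694040507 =450.00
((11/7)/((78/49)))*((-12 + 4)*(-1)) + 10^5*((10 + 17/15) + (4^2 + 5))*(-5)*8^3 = -320819199692/39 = -8226133325.44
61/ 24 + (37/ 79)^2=413557/ 149784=2.76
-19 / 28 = -0.68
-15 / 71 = -0.21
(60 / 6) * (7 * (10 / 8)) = 175 / 2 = 87.50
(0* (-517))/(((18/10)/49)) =0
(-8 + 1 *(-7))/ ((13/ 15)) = -225/ 13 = -17.31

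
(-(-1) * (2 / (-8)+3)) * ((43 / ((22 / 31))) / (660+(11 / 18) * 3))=3999 / 15884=0.25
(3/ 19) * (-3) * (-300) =2700/ 19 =142.11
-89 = -89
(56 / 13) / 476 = 2 / 221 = 0.01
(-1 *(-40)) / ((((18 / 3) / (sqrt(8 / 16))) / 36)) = 120 *sqrt(2) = 169.71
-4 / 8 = -1 / 2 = -0.50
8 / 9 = 0.89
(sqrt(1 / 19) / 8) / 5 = sqrt(19) / 760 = 0.01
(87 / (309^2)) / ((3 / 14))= 406 / 95481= 0.00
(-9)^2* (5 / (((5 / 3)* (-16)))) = -243 / 16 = -15.19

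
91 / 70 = 13 / 10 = 1.30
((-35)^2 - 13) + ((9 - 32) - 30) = 1159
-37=-37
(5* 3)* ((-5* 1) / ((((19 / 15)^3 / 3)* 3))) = -36.90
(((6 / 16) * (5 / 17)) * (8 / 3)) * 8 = 40 / 17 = 2.35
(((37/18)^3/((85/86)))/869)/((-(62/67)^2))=-9777396631/827960466960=-0.01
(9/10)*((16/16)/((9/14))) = 7/5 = 1.40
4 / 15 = 0.27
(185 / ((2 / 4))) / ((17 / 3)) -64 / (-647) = 719258 / 10999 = 65.39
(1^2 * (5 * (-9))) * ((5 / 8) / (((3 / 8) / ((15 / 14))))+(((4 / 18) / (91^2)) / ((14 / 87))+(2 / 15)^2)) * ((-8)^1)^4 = -96355760128 / 289835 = -332450.39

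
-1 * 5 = -5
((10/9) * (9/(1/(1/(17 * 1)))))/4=5/34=0.15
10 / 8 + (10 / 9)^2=2.48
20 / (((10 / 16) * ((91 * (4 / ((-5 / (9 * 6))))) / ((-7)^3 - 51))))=7880 / 2457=3.21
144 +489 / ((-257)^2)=9511545 / 66049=144.01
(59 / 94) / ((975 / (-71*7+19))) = -14101 / 45825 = -0.31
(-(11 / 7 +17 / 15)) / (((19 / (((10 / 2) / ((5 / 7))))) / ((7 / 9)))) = -1988 / 2565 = -0.78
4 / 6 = 2 / 3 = 0.67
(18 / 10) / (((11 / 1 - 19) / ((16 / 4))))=-9 / 10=-0.90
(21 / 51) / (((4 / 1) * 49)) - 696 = -331295 / 476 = -696.00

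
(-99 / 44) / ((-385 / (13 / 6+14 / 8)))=141 / 6160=0.02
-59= -59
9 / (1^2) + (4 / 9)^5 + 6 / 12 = 1123979 / 118098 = 9.52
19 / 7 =2.71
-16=-16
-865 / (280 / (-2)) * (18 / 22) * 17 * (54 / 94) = 714663 / 14476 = 49.37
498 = 498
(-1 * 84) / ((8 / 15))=-315 / 2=-157.50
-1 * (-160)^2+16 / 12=-76796 / 3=-25598.67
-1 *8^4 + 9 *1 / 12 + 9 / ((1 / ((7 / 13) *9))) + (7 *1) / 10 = -1053243 / 260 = -4050.93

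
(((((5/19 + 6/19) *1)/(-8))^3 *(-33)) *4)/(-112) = -0.00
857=857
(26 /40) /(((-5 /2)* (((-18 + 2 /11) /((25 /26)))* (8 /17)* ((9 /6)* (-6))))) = -187 /56448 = -0.00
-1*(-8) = 8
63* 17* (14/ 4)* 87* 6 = 1956717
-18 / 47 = -0.38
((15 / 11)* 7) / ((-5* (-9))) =7 / 33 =0.21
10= 10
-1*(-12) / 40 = 0.30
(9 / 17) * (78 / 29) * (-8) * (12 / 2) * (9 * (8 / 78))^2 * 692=-258287616 / 6409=-40300.77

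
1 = 1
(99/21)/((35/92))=3036/245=12.39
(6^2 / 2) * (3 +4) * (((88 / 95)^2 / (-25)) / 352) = -2772 / 225625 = -0.01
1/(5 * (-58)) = -1/290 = -0.00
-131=-131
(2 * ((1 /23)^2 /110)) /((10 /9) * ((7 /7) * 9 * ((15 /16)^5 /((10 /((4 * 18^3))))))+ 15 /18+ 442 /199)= 19562496 /9617341319677685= 0.00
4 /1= 4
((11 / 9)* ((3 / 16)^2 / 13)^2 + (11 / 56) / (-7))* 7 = -15224077 / 77529088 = -0.20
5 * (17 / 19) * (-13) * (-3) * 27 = 89505 / 19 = 4710.79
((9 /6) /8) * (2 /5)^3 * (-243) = -729 /250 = -2.92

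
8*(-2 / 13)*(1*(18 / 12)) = -24 / 13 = -1.85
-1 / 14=-0.07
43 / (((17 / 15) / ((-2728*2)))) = -3519120 / 17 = -207007.06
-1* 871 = -871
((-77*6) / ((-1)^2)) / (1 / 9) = -4158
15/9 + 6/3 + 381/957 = 3890/957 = 4.06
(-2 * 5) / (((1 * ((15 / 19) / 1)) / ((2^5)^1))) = -1216 / 3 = -405.33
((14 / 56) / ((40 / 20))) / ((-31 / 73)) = -73 / 248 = -0.29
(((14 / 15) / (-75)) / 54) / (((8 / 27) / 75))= -7 / 120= -0.06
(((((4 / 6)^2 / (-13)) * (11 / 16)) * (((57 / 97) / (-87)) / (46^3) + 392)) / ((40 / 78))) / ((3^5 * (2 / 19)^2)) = -142071814276909 / 21291167623680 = -6.67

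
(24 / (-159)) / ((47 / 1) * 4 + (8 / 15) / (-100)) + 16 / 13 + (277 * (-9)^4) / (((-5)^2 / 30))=264830087968562 / 121432805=2180877.63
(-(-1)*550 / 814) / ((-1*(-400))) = 1 / 592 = 0.00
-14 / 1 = -14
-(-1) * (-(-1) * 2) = 2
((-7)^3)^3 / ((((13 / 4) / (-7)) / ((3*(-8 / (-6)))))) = 4519603984 / 13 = 347661844.92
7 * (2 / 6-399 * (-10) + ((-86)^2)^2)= 1148800933 / 3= 382933644.33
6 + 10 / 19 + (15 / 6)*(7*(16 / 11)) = 6684 / 209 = 31.98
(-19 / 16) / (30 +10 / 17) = -323 / 8320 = -0.04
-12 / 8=-3 / 2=-1.50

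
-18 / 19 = -0.95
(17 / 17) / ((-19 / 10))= -0.53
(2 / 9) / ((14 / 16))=16 / 63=0.25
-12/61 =-0.20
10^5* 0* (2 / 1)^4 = 0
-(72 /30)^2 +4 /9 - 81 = -19421 /225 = -86.32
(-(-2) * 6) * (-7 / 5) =-84 / 5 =-16.80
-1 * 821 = -821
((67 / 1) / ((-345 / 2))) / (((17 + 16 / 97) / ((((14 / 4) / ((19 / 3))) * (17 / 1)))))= -773381 / 3638025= -0.21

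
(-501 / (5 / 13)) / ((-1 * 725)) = 6513 / 3625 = 1.80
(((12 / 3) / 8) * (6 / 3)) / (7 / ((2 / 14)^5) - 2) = 1 / 117647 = 0.00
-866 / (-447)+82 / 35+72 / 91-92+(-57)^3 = -37683158273 / 203385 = -185279.93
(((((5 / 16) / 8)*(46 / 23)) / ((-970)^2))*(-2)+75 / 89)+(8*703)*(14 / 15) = 8440856353141 / 1607809920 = 5249.91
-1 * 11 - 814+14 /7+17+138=-668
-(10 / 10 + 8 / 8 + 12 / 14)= -20 / 7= -2.86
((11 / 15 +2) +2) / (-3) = -71 / 45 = -1.58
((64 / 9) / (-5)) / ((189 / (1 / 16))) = -4 / 8505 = -0.00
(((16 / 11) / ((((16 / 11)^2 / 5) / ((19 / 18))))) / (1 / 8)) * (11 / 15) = 2299 / 108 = 21.29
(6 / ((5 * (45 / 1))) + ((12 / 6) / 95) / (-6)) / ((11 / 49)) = 0.10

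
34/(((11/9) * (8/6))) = 459/22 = 20.86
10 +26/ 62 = 323/ 31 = 10.42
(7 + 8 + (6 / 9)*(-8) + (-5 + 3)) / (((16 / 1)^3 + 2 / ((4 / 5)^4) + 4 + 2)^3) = 48234496 / 435800872843188723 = 0.00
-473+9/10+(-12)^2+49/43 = -140593/430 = -326.96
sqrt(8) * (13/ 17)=26 * sqrt(2)/ 17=2.16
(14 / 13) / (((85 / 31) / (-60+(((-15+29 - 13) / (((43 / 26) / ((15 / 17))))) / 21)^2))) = -19480455056 / 826656467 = -23.57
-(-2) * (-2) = -4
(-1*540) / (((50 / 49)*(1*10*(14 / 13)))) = -2457 / 50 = -49.14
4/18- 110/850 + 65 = 65.09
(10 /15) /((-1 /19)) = -38 /3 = -12.67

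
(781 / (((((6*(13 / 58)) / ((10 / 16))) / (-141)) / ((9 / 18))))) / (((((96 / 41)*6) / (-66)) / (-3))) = -2400454265 / 6656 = -360645.17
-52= -52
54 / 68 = 27 / 34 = 0.79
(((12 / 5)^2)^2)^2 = 429981696 / 390625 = 1100.75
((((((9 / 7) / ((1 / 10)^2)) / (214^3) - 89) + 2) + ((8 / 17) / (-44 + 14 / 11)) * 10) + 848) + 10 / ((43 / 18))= 450815809679551 / 589243232914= 765.08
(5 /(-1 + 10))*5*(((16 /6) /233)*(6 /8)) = 50 /2097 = 0.02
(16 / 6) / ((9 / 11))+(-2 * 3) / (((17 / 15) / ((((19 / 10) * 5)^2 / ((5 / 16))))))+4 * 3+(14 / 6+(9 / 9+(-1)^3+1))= -693250 / 459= -1510.35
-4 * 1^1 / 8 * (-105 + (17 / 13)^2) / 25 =8728 / 4225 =2.07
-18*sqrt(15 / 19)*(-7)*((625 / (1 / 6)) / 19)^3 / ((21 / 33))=10441406250000*sqrt(285) / 130321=1352592639.11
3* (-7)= -21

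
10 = 10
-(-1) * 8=8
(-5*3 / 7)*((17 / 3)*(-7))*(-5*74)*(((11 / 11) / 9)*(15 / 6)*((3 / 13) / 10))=-15725 / 78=-201.60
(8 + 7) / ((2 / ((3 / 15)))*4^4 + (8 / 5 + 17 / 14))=350 / 59799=0.01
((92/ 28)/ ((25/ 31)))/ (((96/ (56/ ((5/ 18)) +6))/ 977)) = 120511973/ 14000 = 8608.00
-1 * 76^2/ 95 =-304/ 5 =-60.80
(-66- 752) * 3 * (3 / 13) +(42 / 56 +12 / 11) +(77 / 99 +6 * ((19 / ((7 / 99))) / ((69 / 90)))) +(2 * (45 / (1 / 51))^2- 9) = 10535580.29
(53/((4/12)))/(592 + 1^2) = 159/593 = 0.27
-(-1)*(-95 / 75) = -19 / 15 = -1.27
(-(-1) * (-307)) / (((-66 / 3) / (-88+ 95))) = 2149 / 22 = 97.68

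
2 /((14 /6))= 6 /7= 0.86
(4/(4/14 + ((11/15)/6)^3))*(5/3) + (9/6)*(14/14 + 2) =81245853/2934634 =27.69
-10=-10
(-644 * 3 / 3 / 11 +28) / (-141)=112 / 517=0.22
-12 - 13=-25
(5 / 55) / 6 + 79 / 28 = 2.84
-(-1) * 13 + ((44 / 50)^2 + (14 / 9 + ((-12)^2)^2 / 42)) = 20043617 / 39375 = 509.04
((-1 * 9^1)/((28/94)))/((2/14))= -423/2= -211.50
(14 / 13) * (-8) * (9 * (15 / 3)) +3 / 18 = -30227 / 78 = -387.53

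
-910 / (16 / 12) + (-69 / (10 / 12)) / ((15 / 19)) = -39369 / 50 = -787.38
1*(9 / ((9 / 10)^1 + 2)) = 90 / 29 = 3.10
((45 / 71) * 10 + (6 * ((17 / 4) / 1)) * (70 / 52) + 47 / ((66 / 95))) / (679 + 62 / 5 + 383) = 3881425 / 38500176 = 0.10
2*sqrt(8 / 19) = 4*sqrt(38) / 19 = 1.30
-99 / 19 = -5.21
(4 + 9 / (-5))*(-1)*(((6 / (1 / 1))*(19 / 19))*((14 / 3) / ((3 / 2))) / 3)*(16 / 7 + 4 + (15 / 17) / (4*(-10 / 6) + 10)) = -68596 / 765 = -89.67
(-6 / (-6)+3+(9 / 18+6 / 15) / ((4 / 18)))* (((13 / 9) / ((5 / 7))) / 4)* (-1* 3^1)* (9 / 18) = -14651 / 2400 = -6.10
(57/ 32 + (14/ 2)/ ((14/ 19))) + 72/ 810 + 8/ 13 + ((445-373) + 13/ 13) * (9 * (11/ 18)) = 7740449/ 18720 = 413.49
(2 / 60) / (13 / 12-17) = -2 / 955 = -0.00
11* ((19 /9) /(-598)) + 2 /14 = 3919 /37674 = 0.10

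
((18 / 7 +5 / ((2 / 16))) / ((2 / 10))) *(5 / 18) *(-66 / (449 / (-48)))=1311200 / 3143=417.18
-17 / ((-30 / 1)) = 17 / 30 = 0.57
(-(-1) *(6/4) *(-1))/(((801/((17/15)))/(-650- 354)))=2.13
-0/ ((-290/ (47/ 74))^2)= 0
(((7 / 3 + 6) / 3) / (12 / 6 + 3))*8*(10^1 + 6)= 640 / 9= 71.11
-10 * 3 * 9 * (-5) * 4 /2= 2700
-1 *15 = -15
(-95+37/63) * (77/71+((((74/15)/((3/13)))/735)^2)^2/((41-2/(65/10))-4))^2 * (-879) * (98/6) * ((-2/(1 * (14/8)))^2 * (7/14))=107747103830395784429480508122636801434912471270735232/103488675305841075334493577852498316497802734375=1041148.74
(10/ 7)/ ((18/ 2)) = 10/ 63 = 0.16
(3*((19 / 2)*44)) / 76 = 33 / 2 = 16.50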